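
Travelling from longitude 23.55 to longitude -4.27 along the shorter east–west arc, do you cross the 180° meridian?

Signed shortest Δλ = ((-4.27 − 23.55 + 180) mod 360) − 180 = -27.82°.
Going west by 27.82° from +23.55° reaches -4.27° without touching 180°.

No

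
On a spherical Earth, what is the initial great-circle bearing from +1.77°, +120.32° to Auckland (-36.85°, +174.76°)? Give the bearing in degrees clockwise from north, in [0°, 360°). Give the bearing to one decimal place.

Δλ = 174.76 − 120.32 = 54.44°.
θ = atan2( sin Δλ · cos φ₂ , cos φ₁ · sin φ₂ − sin φ₁ · cos φ₂ · cos Δλ )
  = atan2(0.65098, -0.61381) = 133.317° → normalised to [0°, 360°): 133.317°.

133.3°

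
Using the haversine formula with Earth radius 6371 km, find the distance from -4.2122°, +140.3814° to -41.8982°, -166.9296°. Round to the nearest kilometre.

6679 km

Δλ = -166.9296 − 140.3814 = -307.3110°; wrapped into (−180°, 180°]: 52.6890°.
Δφ = -41.8982 − -4.2122 = -37.6860°.
a = sin²(Δφ/2) + cos φ₁ · cos φ₂ · sin²(Δλ/2) = 0.250499.
c = 2·atan2(√a, √(1−a)) = 1.04835 rad → d = 6371·c ≈ 6679.03 km.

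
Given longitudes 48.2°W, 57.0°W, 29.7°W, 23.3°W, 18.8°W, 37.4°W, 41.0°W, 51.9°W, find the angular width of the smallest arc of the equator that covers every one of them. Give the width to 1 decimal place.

Sort the longitudes: -57.0°, -51.9°, -48.2°, -41.0°, -37.4°, -29.7°, -23.3°, -18.8°.
Eastward gaps between consecutive values (wrapping around): 5.1°, 3.7°, 7.2°, 3.6°, 7.7°, 6.4°, 4.5°, 321.8°.
Largest gap = 321.8° ⇒ minimal covering band is its complement: 360° − 321.8° = 38.2°.
Band runs from -57.0° eastward to -18.8°.

38.2°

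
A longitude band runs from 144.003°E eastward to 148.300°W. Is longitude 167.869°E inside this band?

Yes

Band width going east from +144.003° to -148.300°: ((-148.300 − 144.003) mod 360) = 67.697°.
Offset of +167.869° east of the west edge: ((167.869 − 144.003) mod 360) = 23.866°.
23.866° ≤ 67.697° ⇒ inside.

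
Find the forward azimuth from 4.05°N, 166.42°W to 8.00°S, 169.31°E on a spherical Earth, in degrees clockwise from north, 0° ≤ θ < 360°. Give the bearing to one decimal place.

Δλ = 169.31 − -166.42 = 335.73°; wrapped into (−180°, 180°]: -24.27°.
θ = atan2( sin Δλ · cos φ₂ , cos φ₁ · sin φ₂ − sin φ₁ · cos φ₂ · cos Δλ )
  = atan2(-0.40704, -0.20258) = -116.460° → normalised to [0°, 360°): 243.540°.

243.5°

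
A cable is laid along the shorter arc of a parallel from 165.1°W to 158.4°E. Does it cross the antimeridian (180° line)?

Naïve |158.4 − -165.1| = 323.5° > 180°, so the shorter arc goes the other way round — across 180°.
Signed shortest Δλ = ((158.4 − -165.1 + 180) mod 360) − 180 = -36.5°.
Going west by 36.5° from -165.1° passes through 180° before reaching +158.4°.

Yes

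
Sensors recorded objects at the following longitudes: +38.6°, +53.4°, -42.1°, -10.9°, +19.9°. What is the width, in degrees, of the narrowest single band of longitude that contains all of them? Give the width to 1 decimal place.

95.5°

Sort the longitudes: -42.1°, -10.9°, +19.9°, +38.6°, +53.4°.
Eastward gaps between consecutive values (wrapping around): 31.2°, 30.8°, 18.7°, 14.8°, 264.5°.
Largest gap = 264.5° ⇒ minimal covering band is its complement: 360° − 264.5° = 95.5°.
Band runs from -42.1° eastward to +53.4°.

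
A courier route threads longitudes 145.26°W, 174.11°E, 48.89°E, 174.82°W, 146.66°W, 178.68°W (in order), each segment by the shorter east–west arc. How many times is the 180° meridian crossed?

2

Leg 1: -145.26° → +174.11°, shortest Δλ = -40.63° (west) — crosses 180°.
Leg 2: +174.11° → +48.89°, shortest Δλ = -125.22° (west) — does not cross 180°.
Leg 3: +48.89° → -174.82°, shortest Δλ = 136.29° (east) — crosses 180°.
Leg 4: -174.82° → -146.66°, shortest Δλ = 28.16° (east) — does not cross 180°.
Leg 5: -146.66° → -178.68°, shortest Δλ = -32.02° (west) — does not cross 180°.
Total crossings: 2.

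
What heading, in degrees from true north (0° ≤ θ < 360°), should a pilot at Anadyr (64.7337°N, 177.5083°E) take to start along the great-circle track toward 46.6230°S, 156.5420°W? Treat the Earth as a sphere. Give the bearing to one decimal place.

Δλ = -156.5420 − 177.5083 = -334.0503°; wrapped into (−180°, 180°]: 25.9497°.
θ = atan2( sin Δλ · cos φ₂ , cos φ₁ · sin φ₂ − sin φ₁ · cos φ₂ · cos Δλ )
  = atan2(0.30053, -0.86871) = 160.917° → normalised to [0°, 360°): 160.917°.

160.9°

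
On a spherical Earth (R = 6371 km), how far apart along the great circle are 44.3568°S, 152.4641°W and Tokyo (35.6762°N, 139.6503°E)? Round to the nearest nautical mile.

6058 nmi

Δλ = 139.6503 − -152.4641 = 292.1144°; wrapped into (−180°, 180°]: -67.8856°.
Δφ = 35.6762 − -44.3568 = 80.0330°.
a = sin²(Δφ/2) + cos φ₁ · cos φ₂ · sin²(Δλ/2) = 0.594540.
c = 2·atan2(√a, √(1−a)) = 1.76102 rad → d = 6371·c ≈ 11219.47 km ≈ 6058.03 nmi.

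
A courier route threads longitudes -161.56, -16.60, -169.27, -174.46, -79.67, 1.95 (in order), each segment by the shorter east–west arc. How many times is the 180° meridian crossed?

Leg 1: -161.56° → -16.60°, shortest Δλ = 144.96° (east) — does not cross 180°.
Leg 2: -16.60° → -169.27°, shortest Δλ = -152.67° (west) — does not cross 180°.
Leg 3: -169.27° → -174.46°, shortest Δλ = -5.19° (west) — does not cross 180°.
Leg 4: -174.46° → -79.67°, shortest Δλ = 94.79° (east) — does not cross 180°.
Leg 5: -79.67° → +1.95°, shortest Δλ = 81.62° (east) — does not cross 180°.
Total crossings: 0.

0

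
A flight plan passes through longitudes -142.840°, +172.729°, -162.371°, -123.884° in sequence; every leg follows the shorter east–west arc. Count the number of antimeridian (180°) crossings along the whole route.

Leg 1: -142.840° → +172.729°, shortest Δλ = -44.431° (west) — crosses 180°.
Leg 2: +172.729° → -162.371°, shortest Δλ = 24.9° (east) — crosses 180°.
Leg 3: -162.371° → -123.884°, shortest Δλ = 38.487° (east) — does not cross 180°.
Total crossings: 2.

2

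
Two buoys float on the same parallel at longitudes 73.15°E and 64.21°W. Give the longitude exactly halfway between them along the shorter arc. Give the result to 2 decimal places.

4.47°E

Signed shortest Δλ from +73.15° to -64.21° is -137.36°.
Midpoint longitude = +73.15° + (-137.36°)/2 = +73.15° − 68.68° = +4.47°.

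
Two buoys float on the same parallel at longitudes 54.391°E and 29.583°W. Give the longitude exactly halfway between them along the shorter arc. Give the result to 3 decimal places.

12.404°E

Signed shortest Δλ from +54.391° to -29.583° is -83.974°.
Midpoint longitude = +54.391° + (-83.974°)/2 = +54.391° − 41.987° = +12.404°.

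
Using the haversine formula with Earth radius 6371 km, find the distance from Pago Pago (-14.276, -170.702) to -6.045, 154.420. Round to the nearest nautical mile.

2117 nmi

Δλ = 154.420 − -170.702 = 325.122°; wrapped into (−180°, 180°]: -34.878°.
Δφ = -6.045 − -14.276 = 8.231°.
a = sin²(Δφ/2) + cos φ₁ · cos φ₂ · sin²(Δλ/2) = 0.091707.
c = 2·atan2(√a, √(1−a)) = 0.61533 rad → d = 6371·c ≈ 3920.24 km ≈ 2116.76 nmi.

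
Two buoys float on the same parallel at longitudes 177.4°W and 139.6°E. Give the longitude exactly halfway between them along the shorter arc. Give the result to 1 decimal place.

Signed shortest Δλ from -177.4° to +139.6° is -43.0°.
Midpoint longitude = -177.4° + (-43.0°)/2 = -177.4° − 21.5° = -198.9°.
Normalise into (−180°, 180°]: +161.1°.
(The naïve average (-177.4 + +139.6)/2 = -18.9° is on the wrong side of the globe.)

161.1°E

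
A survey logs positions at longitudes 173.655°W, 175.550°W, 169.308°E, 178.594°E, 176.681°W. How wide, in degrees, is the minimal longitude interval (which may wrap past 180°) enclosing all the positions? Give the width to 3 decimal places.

Sort the longitudes: -176.681°, -175.550°, -173.655°, +169.308°, +178.594°.
Eastward gaps between consecutive values (wrapping around): 1.131°, 1.895°, 342.963°, 9.286°, 4.725°.
Largest gap = 342.963° ⇒ minimal covering band is its complement: 360° − 342.963° = 17.037°.
Band runs from +169.308° eastward to -173.655°, crossing the antimeridian.

17.037°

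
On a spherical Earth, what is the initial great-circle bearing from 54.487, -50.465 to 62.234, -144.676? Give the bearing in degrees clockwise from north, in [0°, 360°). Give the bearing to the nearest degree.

319°

Δλ = -144.676 − -50.465 = -94.211°.
θ = atan2( sin Δλ · cos φ₂ , cos φ₁ · sin φ₂ − sin φ₁ · cos φ₂ · cos Δλ )
  = atan2(-0.46460, 0.54185) = -40.611° → normalised to [0°, 360°): 319.389°.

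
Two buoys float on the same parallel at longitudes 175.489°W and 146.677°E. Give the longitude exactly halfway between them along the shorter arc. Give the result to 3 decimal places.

165.594°E

Signed shortest Δλ from -175.489° to +146.677° is -37.834°.
Midpoint longitude = -175.489° + (-37.834°)/2 = -175.489° − 18.917° = -194.406°.
Normalise into (−180°, 180°]: +165.594°.
(The naïve average (-175.489 + +146.677)/2 = -14.406° is on the wrong side of the globe.)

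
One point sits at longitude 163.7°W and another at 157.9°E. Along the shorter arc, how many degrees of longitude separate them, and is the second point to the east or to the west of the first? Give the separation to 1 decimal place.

Raw difference: 157.9 − -163.7 = 321.6°.
Normalise into (−180°, 180°]: 321.6° − 360° = -38.4°.
Negative ⇒ the second point lies to the west; separation 38.4°.

38.4° west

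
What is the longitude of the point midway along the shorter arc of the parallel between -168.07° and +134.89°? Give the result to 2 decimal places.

Signed shortest Δλ from -168.07° to +134.89° is -57.04°.
Midpoint longitude = -168.07° + (-57.04°)/2 = -168.07° − 28.52° = -196.59°.
Normalise into (−180°, 180°]: +163.41°.
(The naïve average (-168.07 + +134.89)/2 = -16.59° is on the wrong side of the globe.)

+163.41°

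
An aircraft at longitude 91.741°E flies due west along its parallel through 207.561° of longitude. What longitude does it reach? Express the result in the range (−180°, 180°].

Start at +91.741°; shift −207.561° → -115.820°.
-115.820° already lies in (−180°, 180°].

115.820°W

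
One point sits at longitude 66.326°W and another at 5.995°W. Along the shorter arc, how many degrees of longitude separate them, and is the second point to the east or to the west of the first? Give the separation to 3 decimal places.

60.331° east

Raw difference: -5.995 − -66.326 = 60.331°.
Normalise into (−180°, 180°]: 60.331° stays 60.331°.
Positive ⇒ the second point lies to the east; separation 60.331°.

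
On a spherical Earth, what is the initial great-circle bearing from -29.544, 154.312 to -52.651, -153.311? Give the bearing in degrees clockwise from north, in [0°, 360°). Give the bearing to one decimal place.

Δλ = -153.311 − 154.312 = -307.623°; wrapped into (−180°, 180°]: 52.377°.
θ = atan2( sin Δλ · cos φ₂ , cos φ₁ · sin φ₂ − sin φ₁ · cos φ₂ · cos Δλ )
  = atan2(0.48051, -0.50898) = 136.648° → normalised to [0°, 360°): 136.648°.

136.6°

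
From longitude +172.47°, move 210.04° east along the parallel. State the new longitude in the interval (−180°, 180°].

Start at +172.47°; shift +210.04° → +382.51°.
+382.51° lies outside (−180°, 180°]; subtract 360° → +22.51°.

+22.51°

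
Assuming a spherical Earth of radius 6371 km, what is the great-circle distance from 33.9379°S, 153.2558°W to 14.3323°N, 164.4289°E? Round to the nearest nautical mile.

3774 nmi

Δλ = 164.4289 − -153.2558 = 317.6847°; wrapped into (−180°, 180°]: -42.3153°.
Δφ = 14.3323 − -33.9379 = 48.2702°.
a = sin²(Δφ/2) + cos φ₁ · cos φ₂ · sin²(Δλ/2) = 0.271908.
c = 2·atan2(√a, √(1−a)) = 1.09709 rad → d = 6371·c ≈ 6989.59 km ≈ 3774.07 nmi.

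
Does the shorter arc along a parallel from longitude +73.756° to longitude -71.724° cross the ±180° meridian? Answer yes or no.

Signed shortest Δλ = ((-71.724 − 73.756 + 180) mod 360) − 180 = -145.48°.
Going west by 145.48° from +73.756° reaches -71.724° without touching 180°.

No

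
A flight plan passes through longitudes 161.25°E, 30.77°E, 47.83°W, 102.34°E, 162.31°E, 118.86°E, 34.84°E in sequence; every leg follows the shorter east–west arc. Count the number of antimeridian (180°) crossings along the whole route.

Leg 1: +161.25° → +30.77°, shortest Δλ = -130.48° (west) — does not cross 180°.
Leg 2: +30.77° → -47.83°, shortest Δλ = -78.6° (west) — does not cross 180°.
Leg 3: -47.83° → +102.34°, shortest Δλ = 150.17° (east) — does not cross 180°.
Leg 4: +102.34° → +162.31°, shortest Δλ = 59.97° (east) — does not cross 180°.
Leg 5: +162.31° → +118.86°, shortest Δλ = -43.45° (west) — does not cross 180°.
Leg 6: +118.86° → +34.84°, shortest Δλ = -84.02° (west) — does not cross 180°.
Total crossings: 0.

0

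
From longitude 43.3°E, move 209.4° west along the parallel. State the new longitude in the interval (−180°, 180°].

Start at +43.3°; shift −209.4° → -166.1°.
-166.1° already lies in (−180°, 180°].

166.1°W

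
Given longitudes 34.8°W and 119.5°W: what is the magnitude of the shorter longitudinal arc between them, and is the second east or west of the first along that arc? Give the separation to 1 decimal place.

84.7° west

Raw difference: -119.5 − -34.8 = -84.7°.
Normalise into (−180°, 180°]: -84.7° stays -84.7°.
Negative ⇒ the second point lies to the west; separation 84.7°.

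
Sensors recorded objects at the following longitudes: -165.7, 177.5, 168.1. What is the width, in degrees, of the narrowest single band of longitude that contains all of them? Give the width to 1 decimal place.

Sort the longitudes: -165.7°, +168.1°, +177.5°.
Eastward gaps between consecutive values (wrapping around): 333.8°, 9.4°, 16.8°.
Largest gap = 333.8° ⇒ minimal covering band is its complement: 360° − 333.8° = 26.2°.
Band runs from +168.1° eastward to -165.7°, crossing the antimeridian.

26.2°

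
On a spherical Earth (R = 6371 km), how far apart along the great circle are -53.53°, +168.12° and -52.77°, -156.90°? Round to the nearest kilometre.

Δλ = -156.90 − 168.12 = -325.02°; wrapped into (−180°, 180°]: 34.98°.
Δφ = -52.77 − -53.53 = 0.76°.
a = sin²(Δφ/2) + cos φ₁ · cos φ₂ · sin²(Δλ/2) = 0.032527.
c = 2·atan2(√a, √(1−a)) = 0.36269 rad → d = 6371·c ≈ 2310.68 km.

2311 km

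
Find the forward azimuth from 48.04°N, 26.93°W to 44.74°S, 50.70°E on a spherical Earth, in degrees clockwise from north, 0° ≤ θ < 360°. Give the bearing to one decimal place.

130.1°

Δλ = 50.70 − -26.93 = 77.63°.
θ = atan2( sin Δλ · cos φ₂ , cos φ₁ · sin φ₂ − sin φ₁ · cos φ₂ · cos Δλ )
  = atan2(0.69382, -0.58378) = 130.077° → normalised to [0°, 360°): 130.077°.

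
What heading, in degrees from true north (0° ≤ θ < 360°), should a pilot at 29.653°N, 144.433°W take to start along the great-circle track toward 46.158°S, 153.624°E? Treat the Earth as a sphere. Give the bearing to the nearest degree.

218°

Δλ = 153.624 − -144.433 = 298.057°; wrapped into (−180°, 180°]: -61.943°.
θ = atan2( sin Δλ · cos φ₂ , cos φ₁ · sin φ₂ − sin φ₁ · cos φ₂ · cos Δλ )
  = atan2(-0.61127, -0.78798) = -142.198° → normalised to [0°, 360°): 217.802°.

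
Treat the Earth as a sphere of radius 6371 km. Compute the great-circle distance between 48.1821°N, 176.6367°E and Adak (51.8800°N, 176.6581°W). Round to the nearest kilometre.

Δλ = -176.6581 − 176.6367 = -353.2948°; wrapped into (−180°, 180°]: 6.7052°.
Δφ = 51.8800 − 48.1821 = 3.6979°.
a = sin²(Δφ/2) + cos φ₁ · cos φ₂ · sin²(Δλ/2) = 0.002449.
c = 2·atan2(√a, √(1−a)) = 0.09901 rad → d = 6371·c ≈ 630.78 km.

631 km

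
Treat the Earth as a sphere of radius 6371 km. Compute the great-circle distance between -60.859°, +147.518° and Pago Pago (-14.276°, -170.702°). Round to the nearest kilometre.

Δλ = -170.702 − 147.518 = -318.220°; wrapped into (−180°, 180°]: 41.780°.
Δφ = -14.276 − -60.859 = 46.583°.
a = sin²(Δφ/2) + cos φ₁ · cos φ₂ · sin²(Δλ/2) = 0.216351.
c = 2·atan2(√a, √(1−a)) = 0.96758 rad → d = 6371·c ≈ 6164.43 km.

6164 km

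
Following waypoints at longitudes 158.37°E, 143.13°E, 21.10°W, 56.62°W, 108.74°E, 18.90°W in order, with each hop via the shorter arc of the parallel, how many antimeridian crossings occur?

0

Leg 1: +158.37° → +143.13°, shortest Δλ = -15.24° (west) — does not cross 180°.
Leg 2: +143.13° → -21.10°, shortest Δλ = -164.23° (west) — does not cross 180°.
Leg 3: -21.10° → -56.62°, shortest Δλ = -35.52° (west) — does not cross 180°.
Leg 4: -56.62° → +108.74°, shortest Δλ = 165.36° (east) — does not cross 180°.
Leg 5: +108.74° → -18.90°, shortest Δλ = -127.64° (west) — does not cross 180°.
Total crossings: 0.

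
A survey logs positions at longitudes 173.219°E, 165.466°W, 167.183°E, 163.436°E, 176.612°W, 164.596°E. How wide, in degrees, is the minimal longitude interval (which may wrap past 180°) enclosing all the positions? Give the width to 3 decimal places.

31.098°

Sort the longitudes: -176.612°, -165.466°, +163.436°, +164.596°, +167.183°, +173.219°.
Eastward gaps between consecutive values (wrapping around): 11.146°, 328.902°, 1.160°, 2.587°, 6.036°, 10.169°.
Largest gap = 328.902° ⇒ minimal covering band is its complement: 360° − 328.902° = 31.098°.
Band runs from +163.436° eastward to -165.466°, crossing the antimeridian.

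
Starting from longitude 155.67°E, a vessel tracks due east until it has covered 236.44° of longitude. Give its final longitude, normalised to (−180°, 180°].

32.11°E

Start at +155.67°; shift +236.44° → +392.11°.
+392.11° lies outside (−180°, 180°]; subtract 360° → +32.11°.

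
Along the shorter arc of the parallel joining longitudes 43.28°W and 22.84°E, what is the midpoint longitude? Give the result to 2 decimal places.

Signed shortest Δλ from -43.28° to +22.84° is +66.12°.
Midpoint longitude = -43.28° + (+66.12°)/2 = -43.28° + 33.06° = -10.22°.

10.22°W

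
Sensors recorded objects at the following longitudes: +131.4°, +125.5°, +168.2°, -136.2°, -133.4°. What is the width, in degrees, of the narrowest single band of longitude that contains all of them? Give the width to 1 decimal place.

101.1°

Sort the longitudes: -136.2°, -133.4°, +125.5°, +131.4°, +168.2°.
Eastward gaps between consecutive values (wrapping around): 2.8°, 258.9°, 5.9°, 36.8°, 55.6°.
Largest gap = 258.9° ⇒ minimal covering band is its complement: 360° − 258.9° = 101.1°.
Band runs from +125.5° eastward to -133.4°, crossing the antimeridian.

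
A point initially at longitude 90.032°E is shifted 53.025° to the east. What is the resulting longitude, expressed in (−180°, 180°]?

143.057°E

Start at +90.032°; shift +53.025° → +143.057°.
+143.057° already lies in (−180°, 180°].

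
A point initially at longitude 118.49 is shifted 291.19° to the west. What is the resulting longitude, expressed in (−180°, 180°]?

-172.70°

Start at +118.49°; shift −291.19° → -172.70°.
-172.70° already lies in (−180°, 180°].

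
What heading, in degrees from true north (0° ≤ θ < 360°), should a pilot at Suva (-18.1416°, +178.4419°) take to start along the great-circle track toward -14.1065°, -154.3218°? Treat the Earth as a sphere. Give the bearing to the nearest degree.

85°

Δλ = -154.3218 − 178.4419 = -332.7637°; wrapped into (−180°, 180°]: 27.2363°.
θ = atan2( sin Δλ · cos φ₂ , cos φ₁ · sin φ₂ − sin φ₁ · cos φ₂ · cos Δλ )
  = atan2(0.44386, 0.03689) = 85.249° → normalised to [0°, 360°): 85.249°.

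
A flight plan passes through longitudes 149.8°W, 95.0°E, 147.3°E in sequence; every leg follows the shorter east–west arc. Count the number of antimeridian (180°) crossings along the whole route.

Leg 1: -149.8° → +95.0°, shortest Δλ = -115.2° (west) — crosses 180°.
Leg 2: +95.0° → +147.3°, shortest Δλ = 52.3° (east) — does not cross 180°.
Total crossings: 1.

1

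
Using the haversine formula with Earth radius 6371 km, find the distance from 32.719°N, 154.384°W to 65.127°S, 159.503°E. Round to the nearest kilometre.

Δλ = 159.503 − -154.384 = 313.887°; wrapped into (−180°, 180°]: -46.113°.
Δφ = -65.127 − 32.719 = -97.846°.
a = sin²(Δφ/2) + cos φ₁ · cos φ₂ · sin²(Δλ/2) = 0.622533.
c = 2·atan2(√a, √(1−a)) = 1.81838 rad → d = 6371·c ≈ 11584.92 km.

11585 km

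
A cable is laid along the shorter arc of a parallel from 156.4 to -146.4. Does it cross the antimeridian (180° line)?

Yes

Naïve |-146.4 − 156.4| = 302.8° > 180°, so the shorter arc goes the other way round — across 180°.
Signed shortest Δλ = ((-146.4 − 156.4 + 180) mod 360) − 180 = 57.2°.
Going east by 57.2° from +156.4° passes through 180° before reaching -146.4°.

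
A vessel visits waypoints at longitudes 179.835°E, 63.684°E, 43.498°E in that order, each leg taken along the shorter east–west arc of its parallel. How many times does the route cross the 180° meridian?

Leg 1: +179.835° → +63.684°, shortest Δλ = -116.151° (west) — does not cross 180°.
Leg 2: +63.684° → +43.498°, shortest Δλ = -20.186° (west) — does not cross 180°.
Total crossings: 0.

0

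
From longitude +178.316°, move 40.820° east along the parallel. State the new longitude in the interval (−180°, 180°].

-140.864°

Start at +178.316°; shift +40.820° → +219.136°.
+219.136° lies outside (−180°, 180°]; subtract 360° → -140.864°.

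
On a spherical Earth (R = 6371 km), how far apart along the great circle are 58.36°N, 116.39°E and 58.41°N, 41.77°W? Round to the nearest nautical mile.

3720 nmi

Δλ = -41.77 − 116.39 = -158.16°.
Δφ = 58.41 − 58.36 = 0.05°.
a = sin²(Δφ/2) + cos φ₁ · cos φ₂ · sin²(Δλ/2) = 0.264933.
c = 2·atan2(√a, √(1−a)) = 1.08135 rad → d = 6371·c ≈ 6889.31 km ≈ 3719.93 nmi.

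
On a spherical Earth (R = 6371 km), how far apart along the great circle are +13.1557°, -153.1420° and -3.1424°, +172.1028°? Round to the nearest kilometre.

4243 km

Δλ = 172.1028 − -153.1420 = 325.2448°; wrapped into (−180°, 180°]: -34.7552°.
Δφ = -3.1424 − 13.1557 = -16.2981°.
a = sin²(Δφ/2) + cos φ₁ · cos φ₂ · sin²(Δλ/2) = 0.106823.
c = 2·atan2(√a, √(1−a)) = 0.66591 rad → d = 6371·c ≈ 4242.53 km.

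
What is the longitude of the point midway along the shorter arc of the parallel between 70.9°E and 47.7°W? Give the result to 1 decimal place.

11.6°E

Signed shortest Δλ from +70.9° to -47.7° is -118.6°.
Midpoint longitude = +70.9° + (-118.6°)/2 = +70.9° − 59.3° = +11.6°.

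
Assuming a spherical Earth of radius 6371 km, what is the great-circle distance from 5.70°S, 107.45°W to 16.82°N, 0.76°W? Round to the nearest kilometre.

Δλ = -0.76 − -107.45 = 106.69°.
Δφ = 16.82 − -5.70 = 22.52°.
a = sin²(Δφ/2) + cos φ₁ · cos φ₂ · sin²(Δλ/2) = 0.651144.
c = 2·atan2(√a, √(1−a)) = 1.87789 rad → d = 6371·c ≈ 11964.02 km.

11964 km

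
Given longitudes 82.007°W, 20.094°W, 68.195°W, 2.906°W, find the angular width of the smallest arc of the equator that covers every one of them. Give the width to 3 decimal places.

Sort the longitudes: -82.007°, -68.195°, -20.094°, -2.906°.
Eastward gaps between consecutive values (wrapping around): 13.812°, 48.101°, 17.188°, 280.899°.
Largest gap = 280.899° ⇒ minimal covering band is its complement: 360° − 280.899° = 79.101°.
Band runs from -82.007° eastward to -2.906°.

79.101°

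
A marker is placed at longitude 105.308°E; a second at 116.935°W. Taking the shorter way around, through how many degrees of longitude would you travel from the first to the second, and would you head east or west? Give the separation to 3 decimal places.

137.757° east

Raw difference: -116.935 − 105.308 = -222.243°.
Normalise into (−180°, 180°]: -222.243° + 360° = 137.757°.
Positive ⇒ the second point lies to the east; separation 137.757°.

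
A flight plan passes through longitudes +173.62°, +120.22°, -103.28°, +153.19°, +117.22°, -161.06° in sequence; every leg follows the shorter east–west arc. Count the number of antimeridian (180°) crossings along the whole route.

3

Leg 1: +173.62° → +120.22°, shortest Δλ = -53.4° (west) — does not cross 180°.
Leg 2: +120.22° → -103.28°, shortest Δλ = 136.5° (east) — crosses 180°.
Leg 3: -103.28° → +153.19°, shortest Δλ = -103.53° (west) — crosses 180°.
Leg 4: +153.19° → +117.22°, shortest Δλ = -35.97° (west) — does not cross 180°.
Leg 5: +117.22° → -161.06°, shortest Δλ = 81.72° (east) — crosses 180°.
Total crossings: 3.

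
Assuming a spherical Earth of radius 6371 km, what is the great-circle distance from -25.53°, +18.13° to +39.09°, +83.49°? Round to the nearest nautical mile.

Δλ = 83.49 − 18.13 = 65.36°.
Δφ = 39.09 − -25.53 = 64.62°.
a = sin²(Δφ/2) + cos φ₁ · cos φ₂ · sin²(Δλ/2) = 0.489878.
c = 2·atan2(√a, √(1−a)) = 1.55055 rad → d = 6371·c ≈ 9878.56 km ≈ 5334.00 nmi.

5334 nmi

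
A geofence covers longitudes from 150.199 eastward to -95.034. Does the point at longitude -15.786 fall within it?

No

Band width going east from +150.199° to -95.034°: ((-95.034 − 150.199) mod 360) = 114.767°.
Offset of -15.786° east of the west edge: ((-15.786 − 150.199) mod 360) = 194.015°.
194.015° > 114.767° ⇒ outside.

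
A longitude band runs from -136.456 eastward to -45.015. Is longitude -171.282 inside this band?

Band width going east from -136.456° to -45.015°: ((-45.015 − -136.456) mod 360) = 91.441°.
Offset of -171.282° east of the west edge: ((-171.282 − -136.456) mod 360) = 325.174°.
325.174° > 91.441° ⇒ outside.

No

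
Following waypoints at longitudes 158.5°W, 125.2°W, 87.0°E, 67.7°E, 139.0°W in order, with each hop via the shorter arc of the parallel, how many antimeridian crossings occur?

Leg 1: -158.5° → -125.2°, shortest Δλ = 33.3° (east) — does not cross 180°.
Leg 2: -125.2° → +87.0°, shortest Δλ = -147.8° (west) — crosses 180°.
Leg 3: +87.0° → +67.7°, shortest Δλ = -19.3° (west) — does not cross 180°.
Leg 4: +67.7° → -139.0°, shortest Δλ = 153.3° (east) — crosses 180°.
Total crossings: 2.

2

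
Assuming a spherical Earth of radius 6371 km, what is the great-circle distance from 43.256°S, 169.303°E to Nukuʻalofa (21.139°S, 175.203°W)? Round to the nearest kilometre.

Δλ = -175.203 − 169.303 = -344.506°; wrapped into (−180°, 180°]: 15.494°.
Δφ = -21.139 − -43.256 = 22.117°.
a = sin²(Δφ/2) + cos φ₁ · cos φ₂ · sin²(Δλ/2) = 0.049135.
c = 2·atan2(√a, √(1−a)) = 0.44704 rad → d = 6371·c ≈ 2848.09 km.

2848 km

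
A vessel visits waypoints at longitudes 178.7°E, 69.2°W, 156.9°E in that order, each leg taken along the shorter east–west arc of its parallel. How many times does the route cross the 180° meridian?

2

Leg 1: +178.7° → -69.2°, shortest Δλ = 112.1° (east) — crosses 180°.
Leg 2: -69.2° → +156.9°, shortest Δλ = -133.9° (west) — crosses 180°.
Total crossings: 2.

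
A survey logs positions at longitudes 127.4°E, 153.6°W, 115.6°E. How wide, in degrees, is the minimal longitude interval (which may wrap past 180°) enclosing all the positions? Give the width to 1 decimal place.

Sort the longitudes: -153.6°, +115.6°, +127.4°.
Eastward gaps between consecutive values (wrapping around): 269.2°, 11.8°, 79.0°.
Largest gap = 269.2° ⇒ minimal covering band is its complement: 360° − 269.2° = 90.8°.
Band runs from +115.6° eastward to -153.6°, crossing the antimeridian.

90.8°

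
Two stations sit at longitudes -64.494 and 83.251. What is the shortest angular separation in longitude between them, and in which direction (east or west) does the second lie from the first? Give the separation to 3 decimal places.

Raw difference: 83.251 − -64.494 = 147.745°.
Normalise into (−180°, 180°]: 147.745° stays 147.745°.
Positive ⇒ the second point lies to the east; separation 147.745°.

147.745° east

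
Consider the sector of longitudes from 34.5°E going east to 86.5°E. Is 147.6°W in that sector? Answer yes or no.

No

Band width going east from +34.5° to +86.5°: ((86.5 − 34.5) mod 360) = 52.0°.
Offset of -147.6° east of the west edge: ((-147.6 − 34.5) mod 360) = 177.9°.
177.9° > 52.0° ⇒ outside.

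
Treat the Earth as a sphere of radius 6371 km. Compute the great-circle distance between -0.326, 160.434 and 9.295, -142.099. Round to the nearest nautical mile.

Δλ = -142.099 − 160.434 = -302.533°; wrapped into (−180°, 180°]: 57.467°.
Δφ = 9.295 − -0.326 = 9.621°.
a = sin²(Δφ/2) + cos φ₁ · cos φ₂ · sin²(Δλ/2) = 0.235102.
c = 2·atan2(√a, √(1−a)) = 1.01244 rad → d = 6371·c ≈ 6450.23 km ≈ 3482.84 nmi.

3483 nmi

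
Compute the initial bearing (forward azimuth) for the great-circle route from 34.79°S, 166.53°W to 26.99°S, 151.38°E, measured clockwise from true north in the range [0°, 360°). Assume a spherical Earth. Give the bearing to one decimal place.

270.4°

Δλ = 151.38 − -166.53 = 317.91°; wrapped into (−180°, 180°]: -42.09°.
θ = atan2( sin Δλ · cos φ₂ , cos φ₁ · sin φ₂ − sin φ₁ · cos φ₂ · cos Δλ )
  = atan2(-0.59729, 0.00459) = -89.560° → normalised to [0°, 360°): 270.440°.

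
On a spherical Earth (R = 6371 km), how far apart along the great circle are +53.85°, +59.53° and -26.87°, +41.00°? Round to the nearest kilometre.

Δλ = 41.00 − 59.53 = -18.53°.
Δφ = -26.87 − 53.85 = -80.72°.
a = sin²(Δφ/2) + cos φ₁ · cos φ₂ · sin²(Δλ/2) = 0.433010.
c = 2·atan2(√a, √(1−a)) = 1.43641 rad → d = 6371·c ≈ 9151.39 km.

9151 km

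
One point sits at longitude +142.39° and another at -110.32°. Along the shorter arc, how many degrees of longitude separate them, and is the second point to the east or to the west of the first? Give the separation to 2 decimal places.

Raw difference: -110.32 − 142.39 = -252.71°.
Normalise into (−180°, 180°]: -252.71° + 360° = 107.29°.
Positive ⇒ the second point lies to the east; separation 107.29°.

107.29° east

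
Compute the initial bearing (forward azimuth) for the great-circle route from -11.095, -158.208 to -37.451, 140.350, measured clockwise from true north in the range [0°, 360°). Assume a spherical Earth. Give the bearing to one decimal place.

233.1°

Δλ = 140.350 − -158.208 = 298.558°; wrapped into (−180°, 180°]: -61.442°.
θ = atan2( sin Δλ · cos φ₂ , cos φ₁ · sin φ₂ − sin φ₁ · cos φ₂ · cos Δλ )
  = atan2(-0.69729, -0.52369) = -126.908° → normalised to [0°, 360°): 233.092°.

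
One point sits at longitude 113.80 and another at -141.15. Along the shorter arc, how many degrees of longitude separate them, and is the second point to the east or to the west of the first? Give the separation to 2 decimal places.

105.05° east

Raw difference: -141.15 − 113.80 = -254.95°.
Normalise into (−180°, 180°]: -254.95° + 360° = 105.05°.
Positive ⇒ the second point lies to the east; separation 105.05°.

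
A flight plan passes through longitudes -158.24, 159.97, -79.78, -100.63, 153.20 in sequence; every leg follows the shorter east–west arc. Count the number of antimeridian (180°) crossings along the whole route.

3

Leg 1: -158.24° → +159.97°, shortest Δλ = -41.79° (west) — crosses 180°.
Leg 2: +159.97° → -79.78°, shortest Δλ = 120.25° (east) — crosses 180°.
Leg 3: -79.78° → -100.63°, shortest Δλ = -20.85° (west) — does not cross 180°.
Leg 4: -100.63° → +153.20°, shortest Δλ = -106.17° (west) — crosses 180°.
Total crossings: 3.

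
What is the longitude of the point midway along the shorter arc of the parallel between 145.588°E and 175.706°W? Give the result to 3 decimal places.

Signed shortest Δλ from +145.588° to -175.706° is +38.706°.
Midpoint longitude = +145.588° + (+38.706°)/2 = +145.588° + 19.353° = +164.941°.
(The naïve average (+145.588 + -175.706)/2 = -15.059° is on the wrong side of the globe.)

164.941°E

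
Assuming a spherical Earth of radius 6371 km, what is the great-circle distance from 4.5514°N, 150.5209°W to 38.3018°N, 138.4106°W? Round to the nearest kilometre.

3948 km

Δλ = -138.4106 − -150.5209 = 12.1103°.
Δφ = 38.3018 − 4.5514 = 33.7504°.
a = sin²(Δφ/2) + cos φ₁ · cos φ₂ · sin²(Δλ/2) = 0.092972.
c = 2·atan2(√a, √(1−a)) = 0.61969 rad → d = 6371·c ≈ 3948.07 km.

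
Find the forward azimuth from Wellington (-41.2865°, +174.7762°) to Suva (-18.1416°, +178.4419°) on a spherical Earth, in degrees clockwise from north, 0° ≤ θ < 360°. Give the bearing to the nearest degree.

Δλ = 178.4419 − 174.7762 = 3.6657°.
θ = atan2( sin Δλ · cos φ₂ , cos φ₁ · sin φ₂ − sin φ₁ · cos φ₂ · cos Δλ )
  = atan2(0.06076, 0.39177) = 8.815° → normalised to [0°, 360°): 8.815°.

9°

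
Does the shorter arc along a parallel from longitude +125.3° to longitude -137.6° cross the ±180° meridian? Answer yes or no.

Yes

Naïve |-137.6 − 125.3| = 262.9° > 180°, so the shorter arc goes the other way round — across 180°.
Signed shortest Δλ = ((-137.6 − 125.3 + 180) mod 360) − 180 = 97.1°.
Going east by 97.1° from +125.3° passes through 180° before reaching -137.6°.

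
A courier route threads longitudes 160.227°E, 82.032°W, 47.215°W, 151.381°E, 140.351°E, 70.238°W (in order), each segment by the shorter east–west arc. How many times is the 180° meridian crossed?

3

Leg 1: +160.227° → -82.032°, shortest Δλ = 117.741° (east) — crosses 180°.
Leg 2: -82.032° → -47.215°, shortest Δλ = 34.817° (east) — does not cross 180°.
Leg 3: -47.215° → +151.381°, shortest Δλ = -161.404° (west) — crosses 180°.
Leg 4: +151.381° → +140.351°, shortest Δλ = -11.03° (west) — does not cross 180°.
Leg 5: +140.351° → -70.238°, shortest Δλ = 149.411° (east) — crosses 180°.
Total crossings: 3.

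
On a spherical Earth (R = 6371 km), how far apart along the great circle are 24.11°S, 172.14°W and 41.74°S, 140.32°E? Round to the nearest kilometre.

Δλ = 140.32 − -172.14 = 312.46°; wrapped into (−180°, 180°]: -47.54°.
Δφ = -41.74 − -24.11 = -17.63°.
a = sin²(Δφ/2) + cos φ₁ · cos φ₂ · sin²(Δλ/2) = 0.134134.
c = 2·atan2(√a, √(1−a)) = 0.74994 rad → d = 6371·c ≈ 4777.84 km.

4778 km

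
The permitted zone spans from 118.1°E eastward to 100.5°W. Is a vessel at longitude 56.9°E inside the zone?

Band width going east from +118.1° to -100.5°: ((-100.5 − 118.1) mod 360) = 141.4°.
Offset of +56.9° east of the west edge: ((56.9 − 118.1) mod 360) = 298.8°.
298.8° > 141.4° ⇒ outside.

No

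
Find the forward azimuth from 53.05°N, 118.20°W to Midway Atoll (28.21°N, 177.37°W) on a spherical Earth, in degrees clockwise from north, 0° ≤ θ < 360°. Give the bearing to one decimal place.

264.2°

Δλ = -177.37 − -118.20 = -59.17°.
θ = atan2( sin Δλ · cos φ₂ , cos φ₁ · sin φ₂ − sin φ₁ · cos φ₂ · cos Δλ )
  = atan2(-0.75670, -0.07676) = -95.793° → normalised to [0°, 360°): 264.207°.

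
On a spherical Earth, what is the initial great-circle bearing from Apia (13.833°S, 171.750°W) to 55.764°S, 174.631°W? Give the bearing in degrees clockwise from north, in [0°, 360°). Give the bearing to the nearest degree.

182°

Δλ = -174.631 − -171.750 = -2.881°.
θ = atan2( sin Δλ · cos φ₂ , cos φ₁ · sin φ₂ − sin φ₁ · cos φ₂ · cos Δλ )
  = atan2(-0.02828, -0.66841) = -177.578° → normalised to [0°, 360°): 182.422°.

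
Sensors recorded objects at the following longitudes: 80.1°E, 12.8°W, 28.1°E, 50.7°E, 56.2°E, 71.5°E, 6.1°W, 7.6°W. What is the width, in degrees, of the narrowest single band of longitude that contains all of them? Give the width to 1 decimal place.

92.9°

Sort the longitudes: -12.8°, -7.6°, -6.1°, +28.1°, +50.7°, +56.2°, +71.5°, +80.1°.
Eastward gaps between consecutive values (wrapping around): 5.2°, 1.5°, 34.2°, 22.6°, 5.5°, 15.3°, 8.6°, 267.1°.
Largest gap = 267.1° ⇒ minimal covering band is its complement: 360° − 267.1° = 92.9°.
Band runs from -12.8° eastward to +80.1°.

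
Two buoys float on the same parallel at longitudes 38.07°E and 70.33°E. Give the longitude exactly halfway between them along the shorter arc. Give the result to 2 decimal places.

Signed shortest Δλ from +38.07° to +70.33° is +32.26°.
Midpoint longitude = +38.07° + (+32.26°)/2 = +38.07° + 16.13° = +54.20°.

54.20°E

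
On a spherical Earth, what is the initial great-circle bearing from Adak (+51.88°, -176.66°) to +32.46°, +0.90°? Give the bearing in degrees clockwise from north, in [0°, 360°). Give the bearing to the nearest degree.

2°

Δλ = 0.90 − -176.66 = 177.56°.
θ = atan2( sin Δλ · cos φ₂ , cos φ₁ · sin φ₂ − sin φ₁ · cos φ₂ · cos Δλ )
  = atan2(0.03592, 0.99452) = 2.069° → normalised to [0°, 360°): 2.069°.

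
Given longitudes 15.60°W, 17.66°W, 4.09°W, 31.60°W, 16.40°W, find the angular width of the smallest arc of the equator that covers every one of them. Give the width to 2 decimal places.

Sort the longitudes: -31.60°, -17.66°, -16.40°, -15.60°, -4.09°.
Eastward gaps between consecutive values (wrapping around): 13.94°, 1.26°, 0.80°, 11.51°, 332.49°.
Largest gap = 332.49° ⇒ minimal covering band is its complement: 360° − 332.49° = 27.51°.
Band runs from -31.60° eastward to -4.09°.

27.51°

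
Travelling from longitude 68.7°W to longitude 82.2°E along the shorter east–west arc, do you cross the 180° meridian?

No

Signed shortest Δλ = ((82.2 − -68.7 + 180) mod 360) − 180 = 150.9°.
Going east by 150.9° from -68.7° reaches +82.2° without touching 180°.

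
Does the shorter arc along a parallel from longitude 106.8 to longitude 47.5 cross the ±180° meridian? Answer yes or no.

No

Signed shortest Δλ = ((47.5 − 106.8 + 180) mod 360) − 180 = -59.3°.
Going west by 59.3° from +106.8° reaches +47.5° without touching 180°.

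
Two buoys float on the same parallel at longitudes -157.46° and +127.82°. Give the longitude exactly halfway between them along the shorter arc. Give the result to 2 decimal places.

Signed shortest Δλ from -157.46° to +127.82° is -74.72°.
Midpoint longitude = -157.46° + (-74.72°)/2 = -157.46° − 37.36° = -194.82°.
Normalise into (−180°, 180°]: +165.18°.
(The naïve average (-157.46 + +127.82)/2 = -14.82° is on the wrong side of the globe.)

+165.18°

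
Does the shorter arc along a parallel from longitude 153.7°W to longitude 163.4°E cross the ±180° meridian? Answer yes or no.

Naïve |163.4 − -153.7| = 317.1° > 180°, so the shorter arc goes the other way round — across 180°.
Signed shortest Δλ = ((163.4 − -153.7 + 180) mod 360) − 180 = -42.9°.
Going west by 42.9° from -153.7° passes through 180° before reaching +163.4°.

Yes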